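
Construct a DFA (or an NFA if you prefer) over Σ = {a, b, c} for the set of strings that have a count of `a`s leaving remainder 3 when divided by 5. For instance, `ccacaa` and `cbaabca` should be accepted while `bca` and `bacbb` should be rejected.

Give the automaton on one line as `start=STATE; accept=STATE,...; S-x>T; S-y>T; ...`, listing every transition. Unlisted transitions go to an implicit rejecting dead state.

The only thing that matters is how many `a`s have appeared, reduced mod 5. Use one state per residue: S0 for 0, …, S4 for 4. Reading `a` moves to the next residue; anything else stays put. S3 is accepting.
5 states suffice.
        a   b   c  
>  S0   S1  S0  S0 
   S1   S2  S1  S1 
   S2   S3  S2  S2 
 * S3   S4  S3  S3 
   S4   S0  S4  S4 
(> = start, * = accepting)

start=S0; accept=S3; S0-a>S1; S0-b>S0; S0-c>S0; S1-a>S2; S1-b>S1; S1-c>S1; S2-a>S3; S2-b>S2; S2-c>S2; S3-a>S4; S3-b>S3; S3-c>S3; S4-a>S0; S4-b>S4; S4-c>S4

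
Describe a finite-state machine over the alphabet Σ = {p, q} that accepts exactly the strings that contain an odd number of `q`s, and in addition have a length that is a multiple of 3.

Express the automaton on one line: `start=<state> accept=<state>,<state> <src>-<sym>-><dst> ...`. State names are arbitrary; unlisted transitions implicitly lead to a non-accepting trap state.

start=A accept=F A-p->B A-q->C B-p->D B-q->E C-p->E C-q->D D-p->A D-q->F E-p->F E-q->A F-p->C F-q->B

Run two small machines in parallel and take their product. The first has 2 states tracking the count of `q`s modulo 2; the second has 3 states tracking the input length modulo 3. A product state is a pair (one from each), accepting exactly when both do.
       p  q 
>  A   B  C 
   B   D  E 
   C   E  D 
   D   A  F 
   E   F  A 
 * F   C  B 
(> = start, * = accepting)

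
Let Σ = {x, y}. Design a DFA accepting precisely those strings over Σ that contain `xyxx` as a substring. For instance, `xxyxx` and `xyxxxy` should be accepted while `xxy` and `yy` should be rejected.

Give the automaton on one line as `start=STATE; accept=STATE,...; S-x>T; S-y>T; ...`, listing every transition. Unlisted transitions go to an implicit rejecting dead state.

start=s0; accept=s4; s0-x>s1; s0-y>s0; s1-x>s1; s1-y>s2; s2-x>s3; s2-y>s0; s3-x>s4; s3-y>s2; s4-x>s4; s4-y>s4

States s0..s3 record the length of the longest prefix of `xyxx` that matches the current input suffix. Reaching s4 means `xyxx` has been seen, and we stay there forever. Accept from s4.
A 5-state machine:
        x   y  
>  s0   s1  s0 
   s1   s1  s2 
   s2   s3  s0 
   s3   s4  s2 
 * s4   s4  s4 
(> = start, * = accepting)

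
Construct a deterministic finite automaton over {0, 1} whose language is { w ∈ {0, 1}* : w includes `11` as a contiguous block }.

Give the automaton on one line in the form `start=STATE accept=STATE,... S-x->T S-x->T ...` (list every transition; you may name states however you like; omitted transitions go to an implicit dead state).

States q0..q1 record the length of the longest prefix of `11` that matches the current input suffix. Reaching q2 means `11` has been seen, and we stay there forever. Accept from q2.
A 3-state machine:
        0   1  
>  q0   q0  q1 
   q1   q0  q2 
 * q2   q2  q2 
(> = start, * = accepting)

start=q0 accept=q2 q0-0->q0 q0-1->q1 q1-0->q0 q1-1->q2 q2-0->q2 q2-1->q2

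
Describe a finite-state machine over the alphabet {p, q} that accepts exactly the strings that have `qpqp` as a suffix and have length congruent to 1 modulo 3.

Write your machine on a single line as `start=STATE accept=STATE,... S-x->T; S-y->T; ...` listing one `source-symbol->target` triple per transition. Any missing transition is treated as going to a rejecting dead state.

start=A; accept=G; A-p->B; A-q->C; B-p->D; B-q->D; C-p->E; C-q->D; D-p->A; D-q->A; E-p->A; E-q->F; F-p->G; F-q->C; G-p->D; G-q->D

Handle the two conditions separately and then intersect. One (5 states) tracks how much of the suffix `qpqp` has currently been matched; the other (3 states) tracks the input length modulo 3. Each combined state is a pair, one component from each; accept when both components accept. After merging equivalent states the machine shrinks.
With 7 states:
       p  q 
>  A   B  C 
   B   D  D 
   C   E  D 
   D   A  A 
   E   A  F 
   F   G  C 
 * G   D  D 
(> = start, * = accepting)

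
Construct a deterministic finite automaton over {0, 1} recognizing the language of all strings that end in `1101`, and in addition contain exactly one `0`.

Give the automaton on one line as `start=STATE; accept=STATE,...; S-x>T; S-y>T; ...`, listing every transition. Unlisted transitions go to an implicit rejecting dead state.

Run two small machines in parallel and take their product. The first has 5 states tracking how much of the suffix `1101` has currently been matched; the second has 3 states tracking the count of `0`s, saturating at 2. A product state is a pair (one from each), accepting exactly when both do. Minimizing collapses redundant product states.
A 6-state machine:
       0  1 
>  A   B  C 
   B   B  B 
   C   B  D 
   D   E  D 
   E   B  F 
 * F   B  B 
(> = start, * = accepting)

start=A; accept=F; A-0>B; A-1>C; B-0>B; B-1>B; C-0>B; C-1>D; D-0>E; D-1>D; E-0>B; E-1>F; F-0>B; F-1>B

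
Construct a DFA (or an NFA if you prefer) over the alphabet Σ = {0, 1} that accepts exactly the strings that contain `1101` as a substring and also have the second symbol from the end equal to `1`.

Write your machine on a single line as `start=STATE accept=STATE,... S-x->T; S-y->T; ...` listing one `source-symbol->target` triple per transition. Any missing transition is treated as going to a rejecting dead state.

start=s0; accept=s5,s6; s0-0->s0; s0-1->s1; s1-0->s0; s1-1->s2; s2-0->s3; s2-1->s2; s3-0->s0; s3-1->s4; s4-0->s5; s4-1->s6; s5-0->s7; s5-1->s4; s6-0->s5; s6-1->s6; s7-0->s7; s7-1->s4

Run two small machines in parallel and take their product. One (5 states) tracks whether and how much of `1101` has been seen; the other (7 states) tracks the last 2 symbols read. Each combined state is a pair, one component from each; accept when both components accept. Equivalent product states are then merged.
With 8 states:
        0   1  
>  s0   s0  s1 
   s1   s0  s2 
   s2   s3  s2 
   s3   s0  s4 
   s4   s5  s6 
 * s5   s7  s4 
 * s6   s5  s6 
   s7   s7  s4 
(> = start, * = accepting)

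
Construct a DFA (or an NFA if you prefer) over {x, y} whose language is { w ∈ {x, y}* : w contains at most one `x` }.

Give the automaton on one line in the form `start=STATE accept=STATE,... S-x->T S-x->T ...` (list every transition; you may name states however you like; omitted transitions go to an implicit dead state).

Only the number of `x`s matters, and only up to 2. Make a chain q0 → q1 → q2 advanced by each `x` (with q2 absorbing); every other symbol self-loops. The accepting set is {q0, q1}.
        x   y  
>* q0   q1  q0 
 * q1   q2  q1 
   q2   q2  q2 
(> = start, * = accepting)

start=q0 accept=q0,q1 q0-x->q1 q0-y->q0 q1-x->q2 q1-y->q1 q2-x->q2 q2-y->q2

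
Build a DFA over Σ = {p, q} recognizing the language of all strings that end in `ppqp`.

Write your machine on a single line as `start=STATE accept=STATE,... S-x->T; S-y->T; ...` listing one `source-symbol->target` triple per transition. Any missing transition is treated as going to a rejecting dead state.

Remember how much of `ppqp` the current input suffix matches. State A means no match yet; B means the last symbol is `p`; C means the last 2 symbols are `pp`; D means the last 3 symbols are `ppq`; E means the last 4 symbols are `ppqp`. Only E accepts. On a mismatch, fall back to the longest proper suffix that is still a prefix of `ppqp`.
       p  q 
>  A   B  A 
   B   C  A 
   C   C  D 
   D   E  A 
 * E   C  A 
(> = start, * = accepting)

start=A; accept=E; A-p->B; A-q->A; B-p->C; B-q->A; C-p->C; C-q->D; D-p->E; D-q->A; E-p->C; E-q->A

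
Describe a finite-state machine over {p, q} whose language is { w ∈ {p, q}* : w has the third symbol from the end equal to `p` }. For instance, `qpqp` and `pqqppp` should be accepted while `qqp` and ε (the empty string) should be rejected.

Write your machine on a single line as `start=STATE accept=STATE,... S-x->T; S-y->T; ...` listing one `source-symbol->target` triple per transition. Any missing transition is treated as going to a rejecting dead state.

start=s0; accept=s7,s8,s9,s10; s0-p->s1; s0-q->s2; s1-p->s3; s1-q->s4; s2-p->s5; s2-q->s6; s3-p->s7; s3-q->s8; s4-p->s9; s4-q->s10; s5-p->s11; s5-q->s12; s6-p->s13; s6-q->s14; s7-p->s7; s7-q->s8; s8-p->s9; s8-q->s10; s9-p->s11; s9-q->s12; s10-p->s13; s10-q->s14; s11-p->s7; s11-q->s8; s12-p->s9; s12-q->s10; s13-p->s11; s13-q->s12; s14-p->s13; s14-q->s14

Because acceptance depends on a position counted from the end, the machine has to buffer the most recent 3 symbols. Make each state the string of the last up-to-3 symbols read; on input `x` shift the window left and append `x`. Accept when the buffered window has length 3 and begins with `p`.
15 states suffice.
          p    q  
>  s0     s1   s2 
   s1     s3   s4 
   s2     s5   s6 
   s3     s7   s8 
   s4     s9  s10 
   s5    s11  s12 
   s6    s13  s14 
 * s7     s7   s8 
 * s8     s9  s10 
 * s9    s11  s12 
 * s10   s13  s14 
   s11    s7   s8 
   s12    s9  s10 
   s13   s11  s12 
   s14   s13  s14 
(> = start, * = accepting)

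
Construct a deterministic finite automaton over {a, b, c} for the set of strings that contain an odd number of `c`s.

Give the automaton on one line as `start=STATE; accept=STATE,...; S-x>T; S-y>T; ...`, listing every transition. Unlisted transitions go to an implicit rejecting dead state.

start=q0; accept=q1; q0-a>q0; q0-b>q0; q0-c>q1; q1-a>q1; q1-b>q1; q1-c>q0

Keep the running count of `c`s modulo 2: each `c` advances along the cycle q0 → q1 → q0 while other symbols loop. Accept at q1.
A 2-state machine:
        a   b   c  
>  q0   q0  q0  q1 
 * q1   q1  q1  q0 
(> = start, * = accepting)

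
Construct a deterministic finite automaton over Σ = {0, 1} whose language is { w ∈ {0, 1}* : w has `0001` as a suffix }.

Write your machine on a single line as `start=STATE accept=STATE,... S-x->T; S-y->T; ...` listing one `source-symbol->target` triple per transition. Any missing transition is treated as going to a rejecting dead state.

start=q0; accept=q4; q0-0->q1; q0-1->q0; q1-0->q2; q1-1->q0; q2-0->q3; q2-1->q0; q3-0->q3; q3-1->q4; q4-0->q1; q4-1->q0

Let each state record the length of the longest suffix of the input read so far that is also a prefix of `0001`. q1 means the last symbol is `0`; q2 means the last 2 symbols are `00`; q3 means the last 3 symbols are `000`; q4 means the last 4 symbols are `0001`. Accept only at q4, where the string currently ends in `0001`.
A 5-state machine:
        0   1  
>  q0   q1  q0 
   q1   q2  q0 
   q2   q3  q0 
   q3   q3  q4 
 * q4   q1  q0 
(> = start, * = accepting)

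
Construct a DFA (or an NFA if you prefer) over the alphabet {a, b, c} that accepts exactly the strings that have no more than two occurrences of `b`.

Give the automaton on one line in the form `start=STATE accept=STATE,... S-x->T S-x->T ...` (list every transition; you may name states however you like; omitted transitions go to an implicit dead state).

start=s0 accept=s0,s1,s2 s0-a->s0 s0-b->s1 s0-c->s0 s1-a->s1 s1-b->s2 s1-c->s1 s2-a->s2 s2-b->s3 s2-c->s2 s3-a->s3 s3-b->s3 s3-c->s3

Only the number of `b`s matters, and only up to 3. Make a chain s0 → s1 → s2 → s3 advanced by each `b` (with s3 absorbing); every other symbol self-loops. The accepting set is {s0, s1, s2}.
With 4 states:
        a   b   c  
>* s0   s0  s1  s0 
 * s1   s1  s2  s1 
 * s2   s2  s3  s2 
   s3   s3  s3  s3 
(> = start, * = accepting)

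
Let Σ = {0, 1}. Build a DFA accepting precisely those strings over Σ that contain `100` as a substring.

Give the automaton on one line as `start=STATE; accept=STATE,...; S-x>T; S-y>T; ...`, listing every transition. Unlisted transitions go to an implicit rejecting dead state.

Track how much of `100` has been matched so far: state q0 is no progress, q3 is the absorbing accept state reached once `100` has occurred. Intermediate states record partial matches; on a mismatch, fall back to the longest reusable overlap.
        0   1  
>  q0   q0  q1 
   q1   q2  q1 
   q2   q3  q1 
 * q3   q3  q3 
(> = start, * = accepting)

start=q0; accept=q3; q0-0>q0; q0-1>q1; q1-0>q2; q1-1>q1; q2-0>q3; q2-1>q1; q3-0>q3; q3-1>q3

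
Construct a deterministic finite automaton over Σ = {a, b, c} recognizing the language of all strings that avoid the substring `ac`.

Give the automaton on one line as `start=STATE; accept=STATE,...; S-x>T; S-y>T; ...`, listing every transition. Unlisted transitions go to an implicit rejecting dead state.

Track partial matches of the forbidden pattern `ac`. State s2 is a dead state reached once `ac` has occurred; every other state accepts. s0 means no part of `ac` is currently matched.
        a   b   c  
>* s0   s1  s0  s0 
 * s1   s1  s0  s2 
   s2   s2  s2  s2 
(> = start, * = accepting)

start=s0; accept=s0,s1; s0-a>s1; s0-b>s0; s0-c>s0; s1-a>s1; s1-b>s0; s1-c>s2; s2-a>s2; s2-b>s2; s2-c>s2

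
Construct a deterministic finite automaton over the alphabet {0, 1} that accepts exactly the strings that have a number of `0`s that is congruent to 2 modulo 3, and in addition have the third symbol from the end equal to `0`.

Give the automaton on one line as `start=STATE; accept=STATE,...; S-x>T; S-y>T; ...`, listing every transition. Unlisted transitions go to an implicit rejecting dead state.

Run two small machines in parallel and take their product. One (3 states) tracks the count of `0`s modulo 3; the other (15 states) tracks the last 3 symbols read. Each combined state is a pair, one component from each; accept when both components accept. Equivalent product states are then merged.
14 states suffice.
          0    1  
>  s0     s1   s0 
   s1     s2   s3 
   s2     s4   s5 
   s3     s6   s7 
   s4     s8   s0 
 * s5     s4   s9 
 * s6     s4  s10 
   s7    s11   s7 
   s8    s12   s3 
 * s9     s4  s13 
   s10    s4   s9 
   s11    s4  s10 
 * s12    s4   s5 
   s13    s4  s13 
(> = start, * = accepting)

start=s0; accept=s5,s6,s9,s12; s0-0>s1; s0-1>s0; s1-0>s2; s1-1>s3; s2-0>s4; s2-1>s5; s3-0>s6; s3-1>s7; s4-0>s8; s4-1>s0; s5-0>s4; s5-1>s9; s6-0>s4; s6-1>s10; s7-0>s11; s7-1>s7; s8-0>s12; s8-1>s3; s9-0>s4; s9-1>s13; s10-0>s4; s10-1>s9; s11-0>s4; s11-1>s10; s12-0>s4; s12-1>s5; s13-0>s4; s13-1>s13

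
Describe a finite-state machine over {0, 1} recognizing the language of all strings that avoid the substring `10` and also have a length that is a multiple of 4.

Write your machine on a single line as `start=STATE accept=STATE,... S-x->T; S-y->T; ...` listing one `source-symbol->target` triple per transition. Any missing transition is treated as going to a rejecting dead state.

Run two small machines in parallel and take their product. One (3 states) tracks partial matches of the forbidden pattern `10`; the other (4 states) tracks the input length modulo 4. Each combined state is a pair, one component from each; accept when both components accept. Equivalent product states are then merged.
A 9-state machine:
        0   1  
>* S0   S1  S2 
   S1   S3  S4 
   S2   S5  S4 
   S3   S6  S7 
   S4   S5  S7 
   S5   S5  S5 
   S6   S0  S8 
   S7   S5  S8 
 * S8   S5  S2 
(> = start, * = accepting)

start=S0; accept=S0,S8; S0-0->S1; S0-1->S2; S1-0->S3; S1-1->S4; S2-0->S5; S2-1->S4; S3-0->S6; S3-1->S7; S4-0->S5; S4-1->S7; S5-0->S5; S5-1->S5; S6-0->S0; S6-1->S8; S7-0->S5; S7-1->S8; S8-0->S5; S8-1->S2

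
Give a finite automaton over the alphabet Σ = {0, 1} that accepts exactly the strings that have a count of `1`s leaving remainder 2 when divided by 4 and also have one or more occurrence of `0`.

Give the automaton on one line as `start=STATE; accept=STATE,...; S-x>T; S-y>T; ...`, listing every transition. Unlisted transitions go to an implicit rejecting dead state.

start=A; accept=F; A-0>B; A-1>C; B-0>B; B-1>D; C-0>D; C-1>E; D-0>D; D-1>F; E-0>F; E-1>G; F-0>F; F-1>H; G-0>H; G-1>A; H-0>H; H-1>B

Build one automaton per condition and run them in lockstep. The first has 4 states tracking the count of `1`s modulo 4; the second has 3 states tracking the count of `0`s, saturating at 2. A product state is a pair (one from each), accepting exactly when both do. After merging equivalent states the machine shrinks.
       0  1 
>  A   B  C 
   B   B  D 
   C   D  E 
   D   D  F 
   E   F  G 
 * F   F  H 
   G   H  A 
   H   H  B 
(> = start, * = accepting)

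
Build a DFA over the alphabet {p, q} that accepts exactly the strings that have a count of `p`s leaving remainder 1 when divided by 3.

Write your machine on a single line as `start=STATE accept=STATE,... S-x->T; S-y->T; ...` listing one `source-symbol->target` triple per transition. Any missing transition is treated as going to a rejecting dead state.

start=A; accept=B; A-p->B; A-q->A; B-p->C; B-q->B; C-p->A; C-q->C

The only thing that matters is how many `p`s have appeared, reduced mod 3. Use one state per residue: A for 0, …, C for 2. Reading `p` moves to the next residue; anything else stays put. B is accepting.
With 3 states:
       p  q 
>  A   B  A 
 * B   C  B 
   C   A  C 
(> = start, * = accepting)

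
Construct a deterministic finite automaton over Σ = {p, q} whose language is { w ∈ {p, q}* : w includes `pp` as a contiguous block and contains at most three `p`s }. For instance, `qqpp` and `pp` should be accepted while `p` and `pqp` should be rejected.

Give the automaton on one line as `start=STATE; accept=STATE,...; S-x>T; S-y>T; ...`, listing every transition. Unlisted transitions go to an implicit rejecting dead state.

Handle the two conditions separately and then intersect. One (3 states) tracks whether and how much of `pp` has been seen; the other (5 states) tracks the count of `p`s, saturating at 4. Each combined state is a pair, one component from each; accept when both components accept. Minimizing collapses redundant product states.
7 states suffice.
        p   q  
>  s0   s1  s0 
   s1   s2  s3 
 * s2   s4  s2 
   s3   s5  s3 
 * s4   s6  s4 
   s5   s4  s6 
   s6   s6  s6 
(> = start, * = accepting)

start=s0; accept=s2,s4; s0-p>s1; s0-q>s0; s1-p>s2; s1-q>s3; s2-p>s4; s2-q>s2; s3-p>s5; s3-q>s3; s4-p>s6; s4-q>s4; s5-p>s4; s5-q>s6; s6-p>s6; s6-q>s6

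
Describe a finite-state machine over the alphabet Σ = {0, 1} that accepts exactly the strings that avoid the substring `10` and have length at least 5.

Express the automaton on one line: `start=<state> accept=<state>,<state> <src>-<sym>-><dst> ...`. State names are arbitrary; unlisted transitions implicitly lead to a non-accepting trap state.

start=A accept=K,L A-0->B A-1->C B-0->D B-1->E C-0->F C-1->E D-0->G D-1->H E-0->F E-1->H F-0->F F-1->F G-0->I G-1->J H-0->F H-1->J I-0->K I-1->L J-0->F J-1->L K-0->K K-1->L L-0->F L-1->L

Handle the two conditions separately and then intersect. The first has 3 states tracking partial matches of the forbidden pattern `10`; the second has 7 states tracking the input length, saturating at 6. A product state is a pair (one from each), accepting exactly when both do. After merging equivalent states the machine shrinks.
A 12-state machine:
       0  1 
>  A   B  C 
   B   D  E 
   C   F  E 
   D   G  H 
   E   F  H 
   F   F  F 
   G   I  J 
   H   F  J 
   I   K  L 
   J   F  L 
 * K   K  L 
 * L   F  L 
(> = start, * = accepting)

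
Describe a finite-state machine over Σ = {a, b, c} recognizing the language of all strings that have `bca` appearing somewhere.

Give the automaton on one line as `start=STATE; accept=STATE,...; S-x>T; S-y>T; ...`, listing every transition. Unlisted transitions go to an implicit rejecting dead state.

Track how much of `bca` has been matched so far: state S0 is no progress, S3 is the absorbing accept state reached once `bca` has occurred. Intermediate states record partial matches; on a mismatch, fall back to the longest reusable overlap.
4 states suffice.
        a   b   c  
>  S0   S0  S1  S0 
   S1   S0  S1  S2 
   S2   S3  S1  S0 
 * S3   S3  S3  S3 
(> = start, * = accepting)

start=S0; accept=S3; S0-a>S0; S0-b>S1; S0-c>S0; S1-a>S0; S1-b>S1; S1-c>S2; S2-a>S3; S2-b>S1; S2-c>S0; S3-a>S3; S3-b>S3; S3-c>S3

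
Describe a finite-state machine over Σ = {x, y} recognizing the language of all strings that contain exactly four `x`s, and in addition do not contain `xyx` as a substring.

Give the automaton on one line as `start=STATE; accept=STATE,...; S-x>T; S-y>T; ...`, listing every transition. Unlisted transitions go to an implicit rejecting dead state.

Run two small machines in parallel and take their product. The first has 6 states tracking the count of `x`s, saturating at 5; the second has 4 states tracking partial matches of the forbidden pattern `xyx`. A product state is a pair (one from each), accepting exactly when both do.
       x  y 
>  A   B  A 
   B   C  D 
   C   E  F 
   D   G  H 
   E   I  J 
   F   K  L 
   G   K  G 
   H   C  H 
 * I   M  N 
   J   O  P 
   K   O  K 
   L   E  L 
   M   M  Q 
 * N   R  S 
   O   R  O 
   P   I  P 
   Q   R  T 
   R   R  R 
 * S   M  S 
   T   M  T 
(> = start, * = accepting)

start=A; accept=I,N,S; A-x>B; A-y>A; B-x>C; B-y>D; C-x>E; C-y>F; D-x>G; D-y>H; E-x>I; E-y>J; F-x>K; F-y>L; G-x>K; G-y>G; H-x>C; H-y>H; I-x>M; I-y>N; J-x>O; J-y>P; K-x>O; K-y>K; L-x>E; L-y>L; M-x>M; M-y>Q; N-x>R; N-y>S; O-x>R; O-y>O; P-x>I; P-y>P; Q-x>R; Q-y>T; R-x>R; R-y>R; S-x>M; S-y>S; T-x>M; T-y>T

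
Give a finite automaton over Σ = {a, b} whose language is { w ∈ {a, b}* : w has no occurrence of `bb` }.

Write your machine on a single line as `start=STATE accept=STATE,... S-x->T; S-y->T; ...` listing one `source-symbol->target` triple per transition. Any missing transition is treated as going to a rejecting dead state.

start=S0; accept=S0,S1; S0-a->S0; S0-b->S1; S1-a->S0; S1-b->S2; S2-a->S2; S2-b->S2

This is the complement of 'contains `bb`'. Use the same substring-matching states — S0 through S2 holding how much of `bb` has just been matched — but flip the accepting set: everything except the trap S2 accepts.
With 3 states:
        a   b  
>* S0   S0  S1 
 * S1   S0  S2 
   S2   S2  S2 
(> = start, * = accepting)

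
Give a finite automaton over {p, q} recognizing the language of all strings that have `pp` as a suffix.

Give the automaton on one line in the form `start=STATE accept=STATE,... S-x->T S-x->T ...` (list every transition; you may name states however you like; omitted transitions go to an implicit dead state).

Let each state record the length of the longest suffix of the input read so far that is also a prefix of `pp`. S1 means the last symbol is `p`; S2 means the last 2 symbols are `pp`. Accept only at S2, where the string currently ends in `pp`.
With 3 states:
        p   q  
>  S0   S1  S0 
   S1   S2  S0 
 * S2   S2  S0 
(> = start, * = accepting)

start=S0 accept=S2 S0-p->S1 S0-q->S0 S1-p->S2 S1-q->S0 S2-p->S2 S2-q->S0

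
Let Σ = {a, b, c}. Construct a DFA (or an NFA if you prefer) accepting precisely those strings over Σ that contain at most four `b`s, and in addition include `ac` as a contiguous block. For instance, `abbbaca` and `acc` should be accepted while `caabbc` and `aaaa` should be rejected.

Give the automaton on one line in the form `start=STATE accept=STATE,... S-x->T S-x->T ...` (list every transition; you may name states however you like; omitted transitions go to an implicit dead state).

start=S0 accept=S3,S6,S9,S12,S15 S0-a->S1 S0-b->S2 S0-c->S0 S1-a->S1 S1-b->S2 S1-c->S3 S2-a->S4 S2-b->S5 S2-c->S2 S3-a->S3 S3-b->S6 S3-c->S3 S4-a->S4 S4-b->S5 S4-c->S6 S5-a->S7 S5-b->S8 S5-c->S5 S6-a->S6 S6-b->S9 S6-c->S6 S7-a->S7 S7-b->S8 S7-c->S9 S8-a->S10 S8-b->S11 S8-c->S8 S9-a->S9 S9-b->S12 S9-c->S9 S10-a->S10 S10-b->S11 S10-c->S12 S11-a->S13 S11-b->S14 S11-c->S11 S12-a->S12 S12-b->S15 S12-c->S12 S13-a->S13 S13-b->S14 S13-c->S15 S14-a->S14 S14-b->S14 S14-c->S14 S15-a->S15 S15-b->S14 S15-c->S15

Run two small machines in parallel and take their product. The first has 6 states tracking the count of `b`s, saturating at 5; the second has 3 states tracking whether and how much of `ac` has been seen. A product state is a pair (one from each), accepting exactly when both do. Equivalent product states are then merged.
16 states suffice.
          a    b    c  
>  S0     S1   S2   S0 
   S1     S1   S2   S3 
   S2     S4   S5   S2 
 * S3     S3   S6   S3 
   S4     S4   S5   S6 
   S5     S7   S8   S5 
 * S6     S6   S9   S6 
   S7     S7   S8   S9 
   S8    S10  S11   S8 
 * S9     S9  S12   S9 
   S10   S10  S11  S12 
   S11   S13  S14  S11 
 * S12   S12  S15  S12 
   S13   S13  S14  S15 
   S14   S14  S14  S14 
 * S15   S15  S14  S15 
(> = start, * = accepting)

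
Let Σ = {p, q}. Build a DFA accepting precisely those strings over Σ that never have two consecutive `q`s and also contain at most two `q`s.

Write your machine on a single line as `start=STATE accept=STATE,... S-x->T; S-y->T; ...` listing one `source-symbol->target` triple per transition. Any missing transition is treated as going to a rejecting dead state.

Handle the two conditions separately and then intersect. One (3 states) tracks partial matches of the forbidden pattern `qq`; the other (4 states) tracks the count of `q`s, saturating at 3. Each combined state is a pair, one component from each; accept when both components accept.
With 9 states:
        p   q  
>* s0   s0  s1 
 * s1   s2  s3 
 * s2   s2  s4 
   s3   s3  s5 
 * s4   s6  s5 
   s5   s5  s5 
 * s6   s6  s7 
   s7   s8  s5 
   s8   s8  s7 
(> = start, * = accepting)

start=s0; accept=s0,s1,s2,s4,s6; s0-p->s0; s0-q->s1; s1-p->s2; s1-q->s3; s2-p->s2; s2-q->s4; s3-p->s3; s3-q->s5; s4-p->s6; s4-q->s5; s5-p->s5; s5-q->s5; s6-p->s6; s6-q->s7; s7-p->s8; s7-q->s5; s8-p->s8; s8-q->s7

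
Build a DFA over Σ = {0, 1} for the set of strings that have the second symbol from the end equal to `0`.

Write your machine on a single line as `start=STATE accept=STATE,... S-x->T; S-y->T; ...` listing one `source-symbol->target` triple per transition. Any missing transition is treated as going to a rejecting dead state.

start=S0; accept=S3,S4; S0-0->S1; S0-1->S2; S1-0->S3; S1-1->S4; S2-0->S5; S2-1->S6; S3-0->S3; S3-1->S4; S4-0->S5; S4-1->S6; S5-0->S3; S5-1->S4; S6-0->S5; S6-1->S6

A DFA must remember the last 2 symbols (since which symbol is second-to-last isn't known until the input ends). Use one state per possible window of the last ≤2 symbols; accept from those whose window starts with `0`.
        0   1  
>  S0   S1  S2 
   S1   S3  S4 
   S2   S5  S6 
 * S3   S3  S4 
 * S4   S5  S6 
   S5   S3  S4 
   S6   S5  S6 
(> = start, * = accepting)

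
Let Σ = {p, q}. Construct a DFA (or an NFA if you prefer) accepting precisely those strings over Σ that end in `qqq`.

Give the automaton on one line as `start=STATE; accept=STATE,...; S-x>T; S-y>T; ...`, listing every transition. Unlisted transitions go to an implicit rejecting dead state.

Let each state record the length of the longest suffix of the input read so far that is also a prefix of `qqq`. S1 means the last symbol is `q`; S2 means the last 2 symbols are `qq`; S3 means the last 3 symbols are `qqq`. Accept only at S3, where the string currently ends in `qqq`.
4 states suffice.
        p   q  
>  S0   S0  S1 
   S1   S0  S2 
   S2   S0  S3 
 * S3   S0  S3 
(> = start, * = accepting)

start=S0; accept=S3; S0-p>S0; S0-q>S1; S1-p>S0; S1-q>S2; S2-p>S0; S2-q>S3; S3-p>S0; S3-q>S3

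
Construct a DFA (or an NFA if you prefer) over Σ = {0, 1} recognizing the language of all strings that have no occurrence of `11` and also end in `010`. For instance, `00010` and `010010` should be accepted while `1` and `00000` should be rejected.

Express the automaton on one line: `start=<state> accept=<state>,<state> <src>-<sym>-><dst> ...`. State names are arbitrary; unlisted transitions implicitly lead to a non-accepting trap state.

start=q0 accept=q5 q0-0->q1 q0-1->q2 q1-0->q1 q1-1->q3 q2-0->q1 q2-1->q4 q3-0->q5 q3-1->q4 q4-0->q4 q4-1->q4 q5-0->q1 q5-1->q3

Handle the two conditions separately and then intersect. The first has 3 states tracking partial matches of the forbidden pattern `11`; the second has 4 states tracking how much of the suffix `010` has currently been matched. A product state is a pair (one from each), accepting exactly when both do. After merging equivalent states the machine shrinks.
A 6-state machine:
        0   1  
>  q0   q1  q2 
   q1   q1  q3 
   q2   q1  q4 
   q3   q5  q4 
   q4   q4  q4 
 * q5   q1  q3 
(> = start, * = accepting)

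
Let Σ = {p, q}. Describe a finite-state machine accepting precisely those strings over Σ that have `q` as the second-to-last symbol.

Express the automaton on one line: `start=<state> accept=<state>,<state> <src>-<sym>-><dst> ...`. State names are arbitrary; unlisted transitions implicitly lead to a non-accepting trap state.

Because acceptance depends on a position counted from the end, the machine has to buffer the most recent 2 symbols. Make each state the string of the last up-to-2 symbols read; on input `x` shift the window left and append `x`. Accept when the buffered window has length 2 and begins with `q`.
       p  q 
>  A   B  C 
   B   D  E 
   C   F  G 
   D   D  E 
   E   F  G 
 * F   D  E 
 * G   F  G 
(> = start, * = accepting)

start=A accept=F,G A-p->B A-q->C B-p->D B-q->E C-p->F C-q->G D-p->D D-q->E E-p->F E-q->G F-p->D F-q->E G-p->F G-q->G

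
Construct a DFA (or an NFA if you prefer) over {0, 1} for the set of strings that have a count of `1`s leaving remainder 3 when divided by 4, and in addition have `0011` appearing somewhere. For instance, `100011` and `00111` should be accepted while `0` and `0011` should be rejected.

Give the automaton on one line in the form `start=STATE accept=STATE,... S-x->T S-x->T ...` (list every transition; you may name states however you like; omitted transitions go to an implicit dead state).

start=q0 accept=q14 q0-0->q1 q0-1->q2 q1-0->q3 q1-1->q2 q2-0->q4 q2-1->q5 q3-0->q3 q3-1->q6 q4-0->q7 q4-1->q5 q5-0->q8 q5-1->q9 q6-0->q4 q6-1->q10 q7-0->q7 q7-1->q11 q8-0->q12 q8-1->q9 q9-0->q13 q9-1->q0 q10-0->q10 q10-1->q14 q11-0->q8 q11-1->q14 q12-0->q12 q12-1->q15 q13-0->q16 q13-1->q0 q14-0->q14 q14-1->q17 q15-0->q13 q15-1->q17 q16-0->q16 q16-1->q18 q17-0->q17 q17-1->q19 q18-0->q1 q18-1->q19 q19-0->q19 q19-1->q10

Handle the two conditions separately and then intersect. The first has 4 states tracking the count of `1`s modulo 4; the second has 5 states tracking whether and how much of `0011` has been seen. A product state is a pair (one from each), accepting exactly when both do.
          0    1  
>  q0     q1   q2 
   q1     q3   q2 
   q2     q4   q5 
   q3     q3   q6 
   q4     q7   q5 
   q5     q8   q9 
   q6     q4  q10 
   q7     q7  q11 
   q8    q12   q9 
   q9    q13   q0 
   q10   q10  q14 
   q11    q8  q14 
   q12   q12  q15 
   q13   q16   q0 
 * q14   q14  q17 
   q15   q13  q17 
   q16   q16  q18 
   q17   q17  q19 
   q18    q1  q19 
   q19   q19  q10 
(> = start, * = accepting)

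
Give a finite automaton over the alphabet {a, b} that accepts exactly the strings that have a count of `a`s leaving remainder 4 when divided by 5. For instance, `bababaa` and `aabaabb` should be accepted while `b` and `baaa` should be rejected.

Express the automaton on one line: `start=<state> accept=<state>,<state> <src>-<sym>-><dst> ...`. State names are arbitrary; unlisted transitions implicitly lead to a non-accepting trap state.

start=q0 accept=q4 q0-a->q1 q0-b->q0 q1-a->q2 q1-b->q1 q2-a->q3 q2-b->q2 q3-a->q4 q3-b->q3 q4-a->q0 q4-b->q4

The only thing that matters is how many `a`s have appeared, reduced mod 5. Use one state per residue: q0 for 0, …, q4 for 4. Reading `a` moves to the next residue; anything else stays put. q4 is accepting.
5 states suffice.
        a   b  
>  q0   q1  q0 
   q1   q2  q1 
   q2   q3  q2 
   q3   q4  q3 
 * q4   q0  q4 
(> = start, * = accepting)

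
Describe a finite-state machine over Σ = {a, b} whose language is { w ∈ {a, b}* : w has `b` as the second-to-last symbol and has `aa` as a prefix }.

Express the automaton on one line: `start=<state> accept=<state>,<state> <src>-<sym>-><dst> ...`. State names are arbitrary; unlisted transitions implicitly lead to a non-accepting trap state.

start=q0 accept=q5,q6 q0-a->q1 q0-b->q2 q1-a->q3 q1-b->q2 q2-a->q2 q2-b->q2 q3-a->q3 q3-b->q4 q4-a->q5 q4-b->q6 q5-a->q3 q5-b->q4 q6-a->q5 q6-b->q6

Handle the two conditions separately and then intersect. One (7 states) tracks the last 2 symbols read; the other (4 states) tracks whether the input so far still matches the prefix `aa`. Each combined state is a pair, one component from each; accept when both components accept. Equivalent product states are then merged.
A 7-state machine:
        a   b  
>  q0   q1  q2 
   q1   q3  q2 
   q2   q2  q2 
   q3   q3  q4 
   q4   q5  q6 
 * q5   q3  q4 
 * q6   q5  q6 
(> = start, * = accepting)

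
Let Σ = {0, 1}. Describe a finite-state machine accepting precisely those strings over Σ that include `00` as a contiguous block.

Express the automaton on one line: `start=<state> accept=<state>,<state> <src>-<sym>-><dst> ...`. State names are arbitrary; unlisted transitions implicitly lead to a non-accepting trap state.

States s0..s1 record the length of the longest prefix of `00` that matches the current input suffix. Reaching s2 means `00` has been seen, and we stay there forever. Accept from s2.
A 3-state machine:
        0   1  
>  s0   s1  s0 
   s1   s2  s0 
 * s2   s2  s2 
(> = start, * = accepting)

start=s0 accept=s2 s0-0->s1 s0-1->s0 s1-0->s2 s1-1->s0 s2-0->s2 s2-1->s2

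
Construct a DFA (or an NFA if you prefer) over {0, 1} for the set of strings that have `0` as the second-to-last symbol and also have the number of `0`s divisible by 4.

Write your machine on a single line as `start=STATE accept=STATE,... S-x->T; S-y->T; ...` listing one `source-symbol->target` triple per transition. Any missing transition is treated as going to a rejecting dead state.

Handle the two conditions separately and then intersect. The first has 7 states tracking the last 2 symbols read; the second has 4 states tracking the count of `0`s modulo 4. A product state is a pair (one from each), accepting exactly when both do. Minimizing collapses redundant product states.
An 8-state machine:
        0   1  
>  S0   S1  S0 
   S1   S2  S1 
   S2   S3  S2 
   S3   S4  S5 
 * S4   S1  S6 
   S5   S7  S5 
 * S6   S1  S0 
   S7   S1  S6 
(> = start, * = accepting)

start=S0; accept=S4,S6; S0-0->S1; S0-1->S0; S1-0->S2; S1-1->S1; S2-0->S3; S2-1->S2; S3-0->S4; S3-1->S5; S4-0->S1; S4-1->S6; S5-0->S7; S5-1->S5; S6-0->S1; S6-1->S0; S7-0->S1; S7-1->S6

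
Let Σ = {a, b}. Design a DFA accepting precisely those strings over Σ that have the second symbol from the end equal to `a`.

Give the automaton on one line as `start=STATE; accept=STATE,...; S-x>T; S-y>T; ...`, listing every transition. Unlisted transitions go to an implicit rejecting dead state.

A DFA must remember the last 2 symbols (since which symbol is second-to-last isn't known until the input ends). Use one state per possible window of the last ≤2 symbols; accept from those whose window starts with `a`.
A 7-state machine:
        a   b  
>  s0   s1  s2 
   s1   s3  s4 
   s2   s5  s6 
 * s3   s3  s4 
 * s4   s5  s6 
   s5   s3  s4 
   s6   s5  s6 
(> = start, * = accepting)

start=s0; accept=s3,s4; s0-a>s1; s0-b>s2; s1-a>s3; s1-b>s4; s2-a>s5; s2-b>s6; s3-a>s3; s3-b>s4; s4-a>s5; s4-b>s6; s5-a>s3; s5-b>s4; s6-a>s5; s6-b>s6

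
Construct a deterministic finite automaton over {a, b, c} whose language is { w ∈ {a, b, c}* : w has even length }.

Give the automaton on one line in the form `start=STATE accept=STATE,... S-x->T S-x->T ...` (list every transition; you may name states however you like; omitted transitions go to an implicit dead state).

start=q0 accept=q0 q0-a->q1 q0-b->q1 q0-c->q1 q1-a->q0 q1-b->q0 q1-c->q0

Only the length mod 2 matters, so use a 2-cycle: from any state, every input symbol moves to the next state, wrapping q1 back to q0. Mark q0 accepting.
        a   b   c  
>* q0   q1  q1  q1 
   q1   q0  q0  q0 
(> = start, * = accepting)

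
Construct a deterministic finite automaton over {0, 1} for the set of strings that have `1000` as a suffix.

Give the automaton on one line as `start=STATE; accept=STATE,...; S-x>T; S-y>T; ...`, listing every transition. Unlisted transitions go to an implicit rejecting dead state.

Remember how much of `1000` the current input suffix matches. State q0 means no match yet; q1 means the last symbol is `1`; q2 means the last 2 symbols are `10`; q3 means the last 3 symbols are `100`; q4 means the last 4 symbols are `1000`. Only q4 accepts. On a mismatch, fall back to the longest proper suffix that is still a prefix of `1000`.
A 5-state machine:
        0   1  
>  q0   q0  q1 
   q1   q2  q1 
   q2   q3  q1 
   q3   q4  q1 
 * q4   q0  q1 
(> = start, * = accepting)

start=q0; accept=q4; q0-0>q0; q0-1>q1; q1-0>q2; q1-1>q1; q2-0>q3; q2-1>q1; q3-0>q4; q3-1>q1; q4-0>q0; q4-1>q1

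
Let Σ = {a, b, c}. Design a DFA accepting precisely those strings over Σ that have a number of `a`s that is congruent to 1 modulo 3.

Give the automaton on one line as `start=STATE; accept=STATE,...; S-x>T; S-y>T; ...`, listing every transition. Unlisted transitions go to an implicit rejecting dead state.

Keep the running count of `a`s modulo 3: each `a` advances along the cycle q0 → q1 → q2 → q0 while other symbols loop. Accept at q1.
A 3-state machine:
        a   b   c  
>  q0   q1  q0  q0 
 * q1   q2  q1  q1 
   q2   q0  q2  q2 
(> = start, * = accepting)

start=q0; accept=q1; q0-a>q1; q0-b>q0; q0-c>q0; q1-a>q2; q1-b>q1; q1-c>q1; q2-a>q0; q2-b>q2; q2-c>q2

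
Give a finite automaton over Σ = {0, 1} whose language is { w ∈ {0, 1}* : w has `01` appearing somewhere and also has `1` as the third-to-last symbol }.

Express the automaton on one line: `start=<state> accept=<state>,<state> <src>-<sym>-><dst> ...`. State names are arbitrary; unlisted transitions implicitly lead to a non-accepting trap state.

start=S0 accept=S7,S8,S9,S10 S0-0->S1 S0-1->S2 S1-0->S1 S1-1->S3 S2-0->S4 S2-1->S2 S3-0->S5 S3-1->S6 S4-0->S1 S4-1->S7 S5-0->S8 S5-1->S7 S6-0->S9 S6-1->S10 S7-0->S5 S7-1->S6 S8-0->S1 S8-1->S3 S9-0->S8 S9-1->S7 S10-0->S9 S10-1->S10

Run two small machines in parallel and take their product. One (3 states) tracks whether and how much of `01` has been seen; the other (15 states) tracks the last 3 symbols read. Each combined state is a pair, one component from each; accept when both components accept. Minimizing collapses redundant product states.
          0    1  
>  S0     S1   S2 
   S1     S1   S3 
   S2     S4   S2 
   S3     S5   S6 
   S4     S1   S7 
   S5     S8   S7 
   S6     S9  S10 
 * S7     S5   S6 
 * S8     S1   S3 
 * S9     S8   S7 
 * S10    S9  S10 
(> = start, * = accepting)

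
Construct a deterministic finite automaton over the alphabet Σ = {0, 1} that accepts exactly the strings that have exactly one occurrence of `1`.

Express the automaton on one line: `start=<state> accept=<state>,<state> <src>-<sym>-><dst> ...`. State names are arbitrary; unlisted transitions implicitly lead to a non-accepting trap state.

start=s0 accept=s1 s0-0->s0 s0-1->s1 s1-0->s1 s1-1->s2 s2-0->s2 s2-1->s2

Only the number of `1`s matters, and only up to 2. Make a chain s0 → s1 → s2 advanced by each `1` (with s2 absorbing); every other symbol self-loops. The accepting set is {s1}.
        0   1  
>  s0   s0  s1 
 * s1   s1  s2 
   s2   s2  s2 
(> = start, * = accepting)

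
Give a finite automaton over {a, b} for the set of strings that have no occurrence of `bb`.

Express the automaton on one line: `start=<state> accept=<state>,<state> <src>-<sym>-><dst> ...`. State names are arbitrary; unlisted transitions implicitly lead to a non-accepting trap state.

start=q0 accept=q0,q1 q0-a->q0 q0-b->q1 q1-a->q0 q1-b->q2 q2-a->q2 q2-b->q2

Track partial matches of the forbidden pattern `bb`. State q2 is a dead state reached once `bb` has occurred; every other state accepts. q0 means no part of `bb` is currently matched.
3 states suffice.
        a   b  
>* q0   q0  q1 
 * q1   q0  q2 
   q2   q2  q2 
(> = start, * = accepting)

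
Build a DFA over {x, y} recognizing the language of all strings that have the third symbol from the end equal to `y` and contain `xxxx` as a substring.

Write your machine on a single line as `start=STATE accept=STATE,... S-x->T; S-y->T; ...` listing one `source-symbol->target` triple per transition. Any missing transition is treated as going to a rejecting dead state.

start=S0; accept=S8,S9,S10,S11; S0-x->S1; S0-y->S0; S1-x->S2; S1-y->S0; S2-x->S3; S2-y->S0; S3-x->S4; S3-y->S0; S4-x->S4; S4-y->S5; S5-x->S6; S5-y->S7; S6-x->S8; S6-y->S9; S7-x->S10; S7-y->S11; S8-x->S4; S8-y->S5; S9-x->S6; S9-y->S7; S10-x->S8; S10-y->S9; S11-x->S10; S11-y->S11

Run two small machines in parallel and take their product. The first has 15 states tracking the last 3 symbols read; the second has 5 states tracking whether and how much of `xxxx` has been seen. A product state is a pair (one from each), accepting exactly when both do. Minimizing collapses redundant product states.
With 12 states:
          x    y  
>  S0     S1   S0 
   S1     S2   S0 
   S2     S3   S0 
   S3     S4   S0 
   S4     S4   S5 
   S5     S6   S7 
   S6     S8   S9 
   S7    S10  S11 
 * S8     S4   S5 
 * S9     S6   S7 
 * S10    S8   S9 
 * S11   S10  S11 
(> = start, * = accepting)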